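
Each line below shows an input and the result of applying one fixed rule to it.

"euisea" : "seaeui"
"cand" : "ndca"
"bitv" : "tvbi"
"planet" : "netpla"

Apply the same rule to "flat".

The transformation: swap the front and back halves of the string.
On "flat" that produces "atfl".

atfl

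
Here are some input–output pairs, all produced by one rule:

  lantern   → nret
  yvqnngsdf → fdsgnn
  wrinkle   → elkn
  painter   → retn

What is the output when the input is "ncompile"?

elipm

Rule — reverse the string, then delete the last 3 characters.
Doing the same to "ncompile": "elipm".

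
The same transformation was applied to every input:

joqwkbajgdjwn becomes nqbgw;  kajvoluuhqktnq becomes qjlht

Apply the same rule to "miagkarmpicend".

daape

In each case the input is transformed by: move the last character to the front, then keep one character in every 3, starting at position 1 (positions 1st, 4th, 7th, ...).
On "miagkarmpicend": the first step gives "dmiagkarmpicen", and the second then gives "daape".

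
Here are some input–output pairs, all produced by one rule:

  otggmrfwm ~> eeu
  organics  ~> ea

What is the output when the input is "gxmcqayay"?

eao

The transformation: shift every letter 2 places backward in the alphabet (wrapping around), then keep only the vowels.
For "gxmcqayay", step one produces "evkaoywyw"; step two turns that into "eao".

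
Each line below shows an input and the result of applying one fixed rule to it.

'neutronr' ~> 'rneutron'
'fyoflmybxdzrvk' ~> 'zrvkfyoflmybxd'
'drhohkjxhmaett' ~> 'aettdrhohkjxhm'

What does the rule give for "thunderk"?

The pattern: move the first 3 characters to the end (rotate left by 3), then swap the front and back halves of the string.
"thunderk" → "nderkthu" → "kthunder".

kthunder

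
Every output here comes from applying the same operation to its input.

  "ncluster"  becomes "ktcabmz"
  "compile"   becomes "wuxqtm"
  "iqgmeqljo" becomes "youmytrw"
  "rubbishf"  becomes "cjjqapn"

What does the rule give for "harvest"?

izdmab

In each case the input is transformed by: delete the first character, then shift every letter 8 places forward in the alphabet (wrapping around).
"harvest" → "izdmab".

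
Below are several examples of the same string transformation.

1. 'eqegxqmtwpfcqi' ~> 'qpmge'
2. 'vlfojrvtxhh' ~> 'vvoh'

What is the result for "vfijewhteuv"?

The pattern: keep one character in every 3, starting at position 1 (positions 1st, 4th, 7th, ...), then sort the characters into reverse alphabetical order.
"vfijewhteuv" → "vjhu" → "vujh".

vujh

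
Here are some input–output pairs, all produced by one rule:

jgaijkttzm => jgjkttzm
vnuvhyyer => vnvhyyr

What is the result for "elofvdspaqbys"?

Looking at the pairs, the operation is to remove every vowel.
Applying that to "elofvdspaqbys" gives "lfvdspqbys".

lfvdspqbys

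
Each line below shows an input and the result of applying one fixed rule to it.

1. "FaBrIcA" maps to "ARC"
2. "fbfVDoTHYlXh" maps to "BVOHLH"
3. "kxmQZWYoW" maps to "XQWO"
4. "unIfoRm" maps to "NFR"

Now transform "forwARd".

In each case the input is transformed by: keep every other character starting from the second (positions 2nd, 4th, 6th, ...), then convert every letter to uppercase.
For "forwARd" the result is "OWR".

OWR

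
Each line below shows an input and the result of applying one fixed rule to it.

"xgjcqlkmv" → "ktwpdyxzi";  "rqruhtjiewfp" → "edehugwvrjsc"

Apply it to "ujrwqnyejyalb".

Looking at the pairs, the operation is to shift every letter 13 places forward in the alphabet (wrapping around) — i.e. ROT13.
For "ujrwqnyejyalb" the result is "hwejdalrwlnyo".

hwejdalrwlnyo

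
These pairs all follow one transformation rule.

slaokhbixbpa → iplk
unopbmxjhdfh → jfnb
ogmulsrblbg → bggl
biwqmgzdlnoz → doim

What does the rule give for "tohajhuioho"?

Looking at the pairs, the operation is to keep one character in every 3, starting at position 2 (positions 2nd, 5th, 8th, ...), then move the first 2 characters to the end (rotate left by 2).
Applying both steps to "tohajhuioho": "ojio", then "iooj".

iooj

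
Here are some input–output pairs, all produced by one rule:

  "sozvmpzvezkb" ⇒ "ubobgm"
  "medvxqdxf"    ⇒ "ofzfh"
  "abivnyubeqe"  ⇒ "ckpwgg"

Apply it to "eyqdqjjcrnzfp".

Looking at the pairs, the operation is to shift every letter 2 places forward in the alphabet (wrapping around), then keep every other character starting from the first (positions 1st, 3rd, 5th, ...).
Starting from "eyqdqjjcrnzfp": after the first operation, "gasfslletpbhr"; after the second, "gssltbr".

gssltbr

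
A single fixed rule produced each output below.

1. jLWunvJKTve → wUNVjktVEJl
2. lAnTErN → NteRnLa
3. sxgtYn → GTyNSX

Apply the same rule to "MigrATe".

In each case the input is transformed by: move the first 2 characters to the end (rotate left by 2), then flip the case of every letter.
On "MigrATe": the first step gives "grATeMi", and the second then gives "GRatEmI".
(Check on "jLWunvJKTve": → "WunvJKTvejL" → "wUNVjktVEJl" ✓)

GRatEmI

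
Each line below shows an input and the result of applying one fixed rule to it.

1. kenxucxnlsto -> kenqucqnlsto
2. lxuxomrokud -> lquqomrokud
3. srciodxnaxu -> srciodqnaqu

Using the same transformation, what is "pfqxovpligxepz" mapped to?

Looking at the pairs, the operation is to replace every "x" with "q".
Doing the same to "pfqxovpligxepz": "pfqqovpligqepz".

pfqqovpligqepz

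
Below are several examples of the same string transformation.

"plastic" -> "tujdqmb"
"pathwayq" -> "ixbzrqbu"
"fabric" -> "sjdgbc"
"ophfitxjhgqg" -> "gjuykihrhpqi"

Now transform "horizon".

japoips

What's happening: shift every letter 1 place forward in the alphabet (wrapping around), then move the first 3 characters to the end (rotate left by 3).
"horizon" → "ipsjapo" → "japoips".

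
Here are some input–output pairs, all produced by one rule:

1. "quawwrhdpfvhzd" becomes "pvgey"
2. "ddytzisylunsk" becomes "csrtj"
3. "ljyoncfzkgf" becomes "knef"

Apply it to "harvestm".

Each output is the input with this applied: keep one character in every 3, starting at position 1 (positions 1st, 4th, 7th, ...), then shift every letter 1 place backward in the alphabet (wrapping around).
"harvestm" → "gus".
(Check on "ddytzisylunsk": → "dtsuk" → "csrtj" ✓)

gus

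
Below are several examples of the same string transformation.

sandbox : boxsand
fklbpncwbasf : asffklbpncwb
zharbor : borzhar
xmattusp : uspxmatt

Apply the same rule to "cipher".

The transformation: move the last 3 characters to the front (rotate right by 3).
So "cipher" becomes "hercip".

hercip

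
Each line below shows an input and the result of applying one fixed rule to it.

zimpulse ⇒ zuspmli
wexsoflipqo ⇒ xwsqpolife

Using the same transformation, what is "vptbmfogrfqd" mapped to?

In each case the input is transformed by: delete the last character, then sort the characters into reverse alphabetical order.
Applying both steps to "vptbmfogrfqd": "vptbmfogrfq", then "vtrqpomgffb".

vtrqpomgffb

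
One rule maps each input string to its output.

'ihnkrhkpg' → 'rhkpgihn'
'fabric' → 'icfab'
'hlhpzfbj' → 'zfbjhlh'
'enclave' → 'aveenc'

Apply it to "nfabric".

Rule — move the first 3 characters to the end (rotate left by 3), then delete the first character.
"nfabric" → "bricnfa" → "ricnfa".

ricnfa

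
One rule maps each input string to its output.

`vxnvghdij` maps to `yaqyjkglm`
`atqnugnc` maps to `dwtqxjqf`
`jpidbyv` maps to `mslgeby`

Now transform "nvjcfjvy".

Rule — shift every letter 3 places forward in the alphabet (wrapping around).
On "nvjcfjvy" that produces "qymfimyb".

qymfimyb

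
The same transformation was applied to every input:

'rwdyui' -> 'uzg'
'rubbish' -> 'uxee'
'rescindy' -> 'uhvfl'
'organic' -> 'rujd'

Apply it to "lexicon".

The pattern: delete the last 3 characters, then shift every letter 3 places forward in the alphabet (wrapping around).
Applying that to "lexicon" gives "ohal".

ohal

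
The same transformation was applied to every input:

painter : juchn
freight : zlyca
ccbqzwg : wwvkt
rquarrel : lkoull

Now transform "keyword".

Each output is the input with this applied: delete the last 2 characters, then shift every letter 6 places backward in the alphabet (wrapping around).
On "keyword": the first step gives "keywo", and the second then gives "eysqi".

eysqi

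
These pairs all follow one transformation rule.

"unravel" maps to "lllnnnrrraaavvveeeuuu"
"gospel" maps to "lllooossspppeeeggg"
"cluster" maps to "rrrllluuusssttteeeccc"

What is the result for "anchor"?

rrrnnnccchhhoooaaa

The pattern: swap the first and last characters, then repeat every character 3 times.
So "anchor" becomes "rrrnnnccchhhoooaaa".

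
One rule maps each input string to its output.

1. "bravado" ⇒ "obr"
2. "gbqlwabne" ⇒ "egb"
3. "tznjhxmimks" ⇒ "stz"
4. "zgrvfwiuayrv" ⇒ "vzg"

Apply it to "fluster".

Each output is the input with this applied: move the last character to the front, then keep only the first 3 characters.
"fluster" → "rfluste" → "rfl".

rfl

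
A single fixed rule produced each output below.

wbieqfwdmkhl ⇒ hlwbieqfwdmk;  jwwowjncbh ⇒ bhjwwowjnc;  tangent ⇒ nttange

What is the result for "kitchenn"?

Looking at the pairs, the operation is to move the last 2 characters to the front (rotate right by 2).
Doing the same to "kitchenn": "nnkitche".

nnkitche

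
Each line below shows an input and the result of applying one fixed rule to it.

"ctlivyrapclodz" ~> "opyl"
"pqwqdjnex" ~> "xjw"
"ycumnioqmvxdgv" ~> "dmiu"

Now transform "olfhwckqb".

bcf

The rule is to keep one character in every 3, starting at position 3 (positions 3rd, 6th, 9th, ...), then reverse the string.
On "olfhwckqb": the first step gives "fcb", and the second then gives "bcf".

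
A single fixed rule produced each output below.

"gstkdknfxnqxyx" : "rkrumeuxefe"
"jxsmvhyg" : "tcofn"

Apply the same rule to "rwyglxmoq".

The transformation: delete the first 3 characters, then shift every letter 7 places forward in the alphabet (wrapping around).
Working it through for "rwyglxmoq": intermediate "glxmoq", final "nsetvx".

nsetvx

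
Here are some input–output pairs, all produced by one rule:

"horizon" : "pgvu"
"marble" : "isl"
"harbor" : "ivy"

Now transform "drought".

bnoa

In each case the input is transformed by: shift every letter 7 places forward in the alphabet (wrapping around), then delete the first 3 characters.
Working it through for "drought": intermediate "kyvbnoa", final "bnoa".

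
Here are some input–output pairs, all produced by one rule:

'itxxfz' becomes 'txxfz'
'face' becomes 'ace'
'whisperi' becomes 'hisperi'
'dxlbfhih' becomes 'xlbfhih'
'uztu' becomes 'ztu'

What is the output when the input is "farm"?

arm

Each output is the input with this applied: delete the first character.
On "farm" that produces "arm".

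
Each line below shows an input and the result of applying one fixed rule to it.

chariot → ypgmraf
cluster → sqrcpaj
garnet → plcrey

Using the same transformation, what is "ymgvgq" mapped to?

The rule is to shift every letter 2 places backward in the alphabet (wrapping around), then move the first 2 characters to the end (rotate left by 2).
Applying that to "ymgvgq" gives "eteowk".
(Check on "chariot": → "afypgmr" → "ypgmraf" ✓)

eteowk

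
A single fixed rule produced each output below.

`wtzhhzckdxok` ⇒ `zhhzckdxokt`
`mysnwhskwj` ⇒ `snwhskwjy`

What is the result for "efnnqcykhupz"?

nnqcykhupzf

The pattern: delete the first character, then move the first character to the end.
For "efnnqcykhupz", step one produces "fnnqcykhupz"; step two turns that into "nnqcykhupzf".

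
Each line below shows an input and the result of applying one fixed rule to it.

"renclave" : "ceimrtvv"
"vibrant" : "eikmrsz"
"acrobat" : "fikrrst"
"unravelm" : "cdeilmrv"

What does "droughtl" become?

cfikluxy

Rule — shift every letter 9 places backward in the alphabet (wrapping around), then sort the characters into alphabetical order.
"droughtl" → "uiflxykc" → "cfikluxy".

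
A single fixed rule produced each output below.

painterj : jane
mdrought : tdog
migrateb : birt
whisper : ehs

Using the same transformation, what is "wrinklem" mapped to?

The pattern: keep every other character starting from the second (positions 2nd, 4th, 6th, ...), then move the last character to the front.
Applying both steps to "wrinklem": "rnlm", then "mrnl".

mrnl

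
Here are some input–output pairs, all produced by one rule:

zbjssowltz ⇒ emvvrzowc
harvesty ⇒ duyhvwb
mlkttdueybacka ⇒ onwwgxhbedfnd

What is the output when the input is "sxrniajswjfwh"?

The rule is to shift every letter 3 places forward in the alphabet (wrapping around), then delete the first character.
"sxrniajswjfwh" → "auqldmvzmizk".

auqldmvzmizk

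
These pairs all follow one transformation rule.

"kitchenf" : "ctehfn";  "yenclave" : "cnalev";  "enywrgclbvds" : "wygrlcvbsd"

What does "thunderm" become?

Each output is the input with this applied: swap each adjacent pair of characters (1↔2, 3↔4, ...), then delete the first 2 characters.
For "thunderm", step one produces "htnuedmr"; step two turns that into "nuedmr".

nuedmr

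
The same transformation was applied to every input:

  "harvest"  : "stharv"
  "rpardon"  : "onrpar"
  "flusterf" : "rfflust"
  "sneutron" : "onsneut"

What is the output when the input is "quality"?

tyqual

Looking at the pairs, the operation is to move the last 2 characters to the front (rotate right by 2), then delete the last character.
Applying both steps to "quality": "tyquali", then "tyqual".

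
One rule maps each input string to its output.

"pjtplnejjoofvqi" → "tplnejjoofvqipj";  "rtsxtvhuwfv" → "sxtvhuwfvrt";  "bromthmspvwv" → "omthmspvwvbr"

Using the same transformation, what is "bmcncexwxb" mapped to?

cncexwxbbm

Looking at the pairs, the operation is to move the first 2 characters to the end (rotate left by 2).
So "bmcncexwxb" becomes "cncexwxbbm".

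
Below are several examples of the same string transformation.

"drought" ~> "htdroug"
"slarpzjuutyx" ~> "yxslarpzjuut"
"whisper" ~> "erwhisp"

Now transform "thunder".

Rule — move the last 2 characters to the front (rotate right by 2).
Applying that to "thunder" gives "erthund".

erthund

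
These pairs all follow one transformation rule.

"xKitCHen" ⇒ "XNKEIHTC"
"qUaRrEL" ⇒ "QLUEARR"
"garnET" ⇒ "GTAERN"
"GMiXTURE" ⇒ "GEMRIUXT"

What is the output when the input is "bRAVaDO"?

The transformation: take characters alternately from the front and the back (1st, last, 2nd, 2nd-last, ...), then convert every letter to uppercase.
For "bRAVaDO", step one produces "bORDAaV"; step two turns that into "BORDAAV".

BORDAAV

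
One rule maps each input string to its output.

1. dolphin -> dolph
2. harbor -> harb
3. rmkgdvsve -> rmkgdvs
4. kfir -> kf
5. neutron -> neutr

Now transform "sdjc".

sd

Looking at the pairs, the operation is to delete the last 2 characters.
For "sdjc" the result is "sd".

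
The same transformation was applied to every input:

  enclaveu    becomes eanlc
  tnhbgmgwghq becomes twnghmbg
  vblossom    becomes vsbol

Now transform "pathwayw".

pwaht

What's happening: delete the last 3 characters, then take characters alternately from the front and the back (1st, last, 2nd, 2nd-last, ...).
Applying that to "pathwayw" gives "pwaht".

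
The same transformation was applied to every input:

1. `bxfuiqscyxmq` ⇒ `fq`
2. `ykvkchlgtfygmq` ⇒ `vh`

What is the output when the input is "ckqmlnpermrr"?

qn

The pattern: keep one character in every 3, starting at position 3 (positions 3rd, 6th, 9th, ...), then delete the last 2 characters.
Doing the same to "ckqmlnpermrr": "qn".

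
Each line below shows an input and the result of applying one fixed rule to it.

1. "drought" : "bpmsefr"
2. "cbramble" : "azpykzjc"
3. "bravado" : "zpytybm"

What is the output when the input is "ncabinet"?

layzglcr

Rule — shift every letter 2 places backward in the alphabet (wrapping around).
Applying that to "ncabinet" gives "layzglcr".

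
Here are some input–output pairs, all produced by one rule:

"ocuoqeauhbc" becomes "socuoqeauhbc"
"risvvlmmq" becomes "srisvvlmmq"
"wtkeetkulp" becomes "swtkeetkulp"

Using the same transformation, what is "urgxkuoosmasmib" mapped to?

Looking at the pairs, the operation is to prepend "s".
Applying that to "urgxkuoosmasmib" gives "surgxkuoosmasmib".

surgxkuoosmasmib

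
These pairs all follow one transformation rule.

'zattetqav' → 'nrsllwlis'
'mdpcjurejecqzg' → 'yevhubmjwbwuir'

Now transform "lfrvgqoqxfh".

Each output is the input with this applied: move the last character to the front, then shift every letter 8 places backward in the alphabet (wrapping around).
For "lfrvgqoqxfh", step one produces "hlfrvgqoqxf"; step two turns that into "zdxjnyigipx".
(Check on "mdpcjurejecqzg": → "gmdpcjurejecqz" → "yevhubmjwbwuir" ✓)

zdxjnyigipx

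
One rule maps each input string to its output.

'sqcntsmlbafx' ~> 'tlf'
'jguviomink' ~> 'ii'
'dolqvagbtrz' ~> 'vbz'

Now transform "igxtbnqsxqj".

The pattern: delete the first 3 characters, then keep one character in every 3, starting at position 2 (positions 2nd, 5th, 8th, ...).
Applying both steps to "igxtbnqsxqj": "tbnqsxqj", then "bsj".

bsj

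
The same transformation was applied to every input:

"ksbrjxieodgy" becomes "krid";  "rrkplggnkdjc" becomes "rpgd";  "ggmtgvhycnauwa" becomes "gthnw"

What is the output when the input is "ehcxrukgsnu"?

exkn

Each output is the input with this applied: keep one character in every 3, starting at position 1 (positions 1st, 4th, 7th, ...).
Doing the same to "ehcxrukgsnu": "exkn".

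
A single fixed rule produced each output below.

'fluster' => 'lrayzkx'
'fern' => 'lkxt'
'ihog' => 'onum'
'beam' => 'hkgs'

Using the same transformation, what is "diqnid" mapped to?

Each output is the input with this applied: shift every letter 6 places forward in the alphabet (wrapping around).
"diqnid" → "jowtoj".

jowtoj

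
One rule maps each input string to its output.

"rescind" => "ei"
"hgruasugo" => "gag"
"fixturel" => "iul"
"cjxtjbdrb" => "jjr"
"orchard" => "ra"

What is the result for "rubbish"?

Each output is the input with this applied: keep one character in every 3, starting at position 2 (positions 2nd, 5th, 8th, ...).
For "rubbish" the result is "ui".

ui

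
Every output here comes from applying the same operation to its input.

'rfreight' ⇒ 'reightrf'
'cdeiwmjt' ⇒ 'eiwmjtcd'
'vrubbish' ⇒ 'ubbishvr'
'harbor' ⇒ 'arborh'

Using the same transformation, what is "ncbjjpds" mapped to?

bjjpdsnc

The pattern: swap the front and back halves of the string, then move the last 2 characters to the front (rotate right by 2).
Starting from "ncbjjpds": after the first operation, "jpdsncbj"; after the second, "bjjpdsnc".
(Check on "harbor": → "borhar" → "arborh" ✓)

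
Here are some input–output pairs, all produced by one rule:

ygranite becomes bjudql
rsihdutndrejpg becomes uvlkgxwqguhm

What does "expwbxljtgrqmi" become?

haszeaomwjut

Each output is the input with this applied: delete the last 2 characters, then shift every letter 3 places forward in the alphabet (wrapping around).
Starting from "expwbxljtgrqmi": after the first operation, "expwbxljtgrq"; after the second, "haszeaomwjut".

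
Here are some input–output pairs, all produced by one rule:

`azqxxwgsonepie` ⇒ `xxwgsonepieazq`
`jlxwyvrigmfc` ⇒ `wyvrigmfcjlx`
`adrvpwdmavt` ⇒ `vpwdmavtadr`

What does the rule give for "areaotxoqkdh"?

What's happening: move the first 3 characters to the end (rotate left by 3).
So "areaotxoqkdh" becomes "aotxoqkdhare".

aotxoqkdhare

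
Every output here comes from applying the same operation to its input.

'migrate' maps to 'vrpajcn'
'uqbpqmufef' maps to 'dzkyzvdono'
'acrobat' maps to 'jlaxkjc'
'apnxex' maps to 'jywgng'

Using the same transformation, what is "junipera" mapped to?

The pattern: shift every letter 9 places forward in the alphabet (wrapping around).
Doing the same to "junipera": "sdwrynaj".

sdwrynaj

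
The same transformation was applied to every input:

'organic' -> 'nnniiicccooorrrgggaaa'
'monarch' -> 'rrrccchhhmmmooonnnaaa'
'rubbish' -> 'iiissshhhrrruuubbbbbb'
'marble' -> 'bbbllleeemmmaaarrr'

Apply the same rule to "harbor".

bbbooorrrhhhaaarrr

Looking at the pairs, the operation is to move the last 3 characters to the front (rotate right by 3), then repeat every character 3 times.
Applying both steps to "harbor": "borhar", then "bbbooorrrhhhaaarrr".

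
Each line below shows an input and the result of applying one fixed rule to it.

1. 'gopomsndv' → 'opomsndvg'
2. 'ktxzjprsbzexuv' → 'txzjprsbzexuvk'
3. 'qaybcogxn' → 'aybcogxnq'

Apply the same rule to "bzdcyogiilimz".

Each output is the input with this applied: move the first character to the end.
For "bzdcyogiilimz" the result is "zdcyogiilimzb".

zdcyogiilimzb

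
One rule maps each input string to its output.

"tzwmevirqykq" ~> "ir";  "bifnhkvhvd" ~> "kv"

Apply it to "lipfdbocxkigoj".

cx

Looking at the pairs, the operation is to swap the front and back halves of the string, then keep only the first 2 characters.
Starting from "lipfdbocxkigoj": after the first operation, "cxkigojlipfdbo"; after the second, "cx".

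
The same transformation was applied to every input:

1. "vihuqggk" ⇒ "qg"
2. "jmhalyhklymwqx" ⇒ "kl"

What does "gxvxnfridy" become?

Looking at the pairs, the operation is to swap the front and back halves of the string, then keep only the first 2 characters.
Working it through for "gxvxnfridy": intermediate "fridygxvxn", final "fr".

fr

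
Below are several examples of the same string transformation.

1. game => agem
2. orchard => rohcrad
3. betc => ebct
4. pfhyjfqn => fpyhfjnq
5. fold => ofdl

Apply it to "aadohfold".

Rule — swap each adjacent pair of characters (1↔2, 3↔4, ...).
"aadohfold" → "aaodfhlod".

aaodfhlod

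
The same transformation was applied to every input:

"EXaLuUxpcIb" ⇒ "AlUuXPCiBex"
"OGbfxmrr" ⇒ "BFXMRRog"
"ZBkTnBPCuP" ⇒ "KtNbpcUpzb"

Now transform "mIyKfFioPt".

YkFfIOpTMi

Each output is the input with this applied: flip the case of every letter, then move the first 2 characters to the end (rotate left by 2).
Applying both steps to "mIyKfFioPt": "MiYkFfIOpT", then "YkFfIOpTMi".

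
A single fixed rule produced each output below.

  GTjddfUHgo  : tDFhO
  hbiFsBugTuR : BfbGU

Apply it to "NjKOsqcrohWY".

Rule — keep every other character starting from the second (positions 2nd, 4th, 6th, ...), then flip the case of every letter.
On "NjKOsqcrohWY" that produces "JoQRHy".

JoQRHy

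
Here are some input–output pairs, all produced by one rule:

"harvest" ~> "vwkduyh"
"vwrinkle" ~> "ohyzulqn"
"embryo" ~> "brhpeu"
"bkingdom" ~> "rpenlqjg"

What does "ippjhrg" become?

Rule — shift every letter 3 places forward in the alphabet (wrapping around), then move the last 2 characters to the front (rotate right by 2).
Applying both steps to "ippjhrg": "lssmkuj", then "ujlssmk".

ujlssmk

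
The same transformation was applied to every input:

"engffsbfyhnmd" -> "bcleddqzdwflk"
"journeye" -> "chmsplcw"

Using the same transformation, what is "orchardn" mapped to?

lmpafypb

The pattern: shift every letter 2 places backward in the alphabet (wrapping around), then move the last character to the front.
Working it through for "orchardn": intermediate "mpafypbl", final "lmpafypb".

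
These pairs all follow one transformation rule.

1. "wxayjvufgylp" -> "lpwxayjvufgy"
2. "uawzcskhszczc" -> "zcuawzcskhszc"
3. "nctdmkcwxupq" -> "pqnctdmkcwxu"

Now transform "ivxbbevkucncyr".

The rule is to move the last 2 characters to the front (rotate right by 2).
So "ivxbbevkucncyr" becomes "yrivxbbevkucnc".

yrivxbbevkucnc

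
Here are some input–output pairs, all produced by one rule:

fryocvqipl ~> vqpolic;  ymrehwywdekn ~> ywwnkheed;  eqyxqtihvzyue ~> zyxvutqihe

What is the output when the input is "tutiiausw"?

What's happening: delete the first 3 characters, then sort the characters into reverse alphabetical order.
Applying both steps to "tutiiausw": "iiausw", then "wusiia".
(Check on "fryocvqipl": → "ocvqipl" → "vqpolic" ✓)

wusiia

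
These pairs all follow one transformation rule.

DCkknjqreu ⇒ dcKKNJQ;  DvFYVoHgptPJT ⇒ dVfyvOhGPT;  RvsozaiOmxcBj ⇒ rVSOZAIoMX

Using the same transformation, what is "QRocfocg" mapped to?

qrOCF

Looking at the pairs, the operation is to flip the case of every letter, then delete the last 3 characters.
Working it through for "QRocfocg": intermediate "qrOCFOCG", final "qrOCF".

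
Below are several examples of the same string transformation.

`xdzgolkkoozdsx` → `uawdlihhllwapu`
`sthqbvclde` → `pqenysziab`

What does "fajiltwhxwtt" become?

cxgfiqteutqq

Looking at the pairs, the operation is to shift every letter 3 places backward in the alphabet (wrapping around).
Applying that to "fajiltwhxwtt" gives "cxgfiqteutqq".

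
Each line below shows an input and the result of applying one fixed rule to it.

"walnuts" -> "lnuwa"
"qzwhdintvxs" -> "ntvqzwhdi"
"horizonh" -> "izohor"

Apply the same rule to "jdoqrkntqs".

kntjdoqr

In each case the input is transformed by: delete the last 2 characters, then move the last 3 characters to the front (rotate right by 3).
"jdoqrkntqs" → "jdoqrknt" → "kntjdoqr".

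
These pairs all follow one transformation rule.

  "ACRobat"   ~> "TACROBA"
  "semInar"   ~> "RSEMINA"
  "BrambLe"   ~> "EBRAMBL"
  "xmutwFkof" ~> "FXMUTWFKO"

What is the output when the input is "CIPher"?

RCIPHE

Rule — move the last character to the front, then convert every letter to uppercase.
Starting from "CIPher": after the first operation, "rCIPhe"; after the second, "RCIPHE".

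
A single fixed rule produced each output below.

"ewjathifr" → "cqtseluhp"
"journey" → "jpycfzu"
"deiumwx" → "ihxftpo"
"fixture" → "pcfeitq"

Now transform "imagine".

pytrlxt

In each case the input is transformed by: reverse the string, then shift every letter 11 places forward in the alphabet (wrapping around).
For "imagine", step one produces "enigami"; step two turns that into "pytrlxt".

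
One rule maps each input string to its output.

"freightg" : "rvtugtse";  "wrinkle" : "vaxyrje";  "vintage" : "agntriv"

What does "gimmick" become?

Looking at the pairs, the operation is to move the first 2 characters to the end (rotate left by 2), then shift every letter 13 places forward in the alphabet (wrapping around) — i.e. ROT13.
"gimmick" → "mmickgi" → "zzvpxtv".
(Check on "freightg": → "eightgfr" → "rvtugtse" ✓)

zzvpxtv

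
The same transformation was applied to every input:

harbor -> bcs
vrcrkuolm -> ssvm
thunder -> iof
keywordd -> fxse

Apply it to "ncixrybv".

dyzw

Looking at the pairs, the operation is to keep every other character starting from the second (positions 2nd, 4th, 6th, ...), then shift every letter 1 place forward in the alphabet (wrapping around).
Applying both steps to "ncixrybv": "cxyv", then "dyzw".
(Check on "keywordd": → "ewrd" → "fxse" ✓)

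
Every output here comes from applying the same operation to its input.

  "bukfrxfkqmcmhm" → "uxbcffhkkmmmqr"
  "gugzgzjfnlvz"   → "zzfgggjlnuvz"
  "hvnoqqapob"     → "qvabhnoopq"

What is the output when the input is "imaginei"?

mnaegiii

In each case the input is transformed by: sort the characters into alphabetical order, then move the last 2 characters to the front (rotate right by 2).
On "imaginei": the first step gives "aegiiimn", and the second then gives "mnaegiii".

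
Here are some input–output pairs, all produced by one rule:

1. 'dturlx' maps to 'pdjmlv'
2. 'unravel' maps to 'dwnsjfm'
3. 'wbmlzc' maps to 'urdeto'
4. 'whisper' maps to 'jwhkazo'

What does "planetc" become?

The rule is to shift every letter 8 places backward in the alphabet (wrapping around), then reverse the string.
Applying both steps to "planetc": "hdsfwlu", then "ulwfsdh".

ulwfsdh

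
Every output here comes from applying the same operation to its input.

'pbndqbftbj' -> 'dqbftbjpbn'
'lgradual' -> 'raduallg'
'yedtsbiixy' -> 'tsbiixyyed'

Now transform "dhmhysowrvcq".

The rule is to swap the front and back halves of the string, then move the last 2 characters to the front (rotate right by 2).
On "dhmhysowrvcq" that produces "ysowrvcqdhmh".

ysowrvcqdhmh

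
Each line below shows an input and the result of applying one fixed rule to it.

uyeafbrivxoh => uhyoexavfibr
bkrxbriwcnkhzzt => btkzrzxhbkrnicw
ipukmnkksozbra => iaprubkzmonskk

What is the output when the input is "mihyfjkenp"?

The pattern: take characters alternately from the front and the back (1st, last, 2nd, 2nd-last, ...).
Doing the same to "mihyfjkenp": "mpinheykfj".

mpinheykfj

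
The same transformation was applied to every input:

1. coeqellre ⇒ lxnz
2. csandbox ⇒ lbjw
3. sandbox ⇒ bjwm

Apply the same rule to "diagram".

In each case the input is transformed by: shift every letter 9 places forward in the alphabet (wrapping around), then keep only the first 4 characters.
So "diagram" becomes "mrjp".

mrjp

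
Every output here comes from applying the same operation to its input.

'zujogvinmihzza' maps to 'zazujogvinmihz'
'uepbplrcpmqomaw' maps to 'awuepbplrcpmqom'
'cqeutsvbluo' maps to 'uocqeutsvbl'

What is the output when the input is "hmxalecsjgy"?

gyhmxalecsj

In each case the input is transformed by: move the last 2 characters to the front (rotate right by 2).
On "hmxalecsjgy" that produces "gyhmxalecsj".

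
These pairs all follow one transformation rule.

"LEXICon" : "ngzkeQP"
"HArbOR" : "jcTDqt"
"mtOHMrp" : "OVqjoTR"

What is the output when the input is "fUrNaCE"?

HwTpCeg

The transformation: shift every letter 2 places forward in the alphabet (wrapping around), then flip the case of every letter.
For "fUrNaCE", step one produces "hWtPcEG"; step two turns that into "HwTpCeg".
(Check on "LEXICon": → "NGZKEqp" → "ngzkeQP" ✓)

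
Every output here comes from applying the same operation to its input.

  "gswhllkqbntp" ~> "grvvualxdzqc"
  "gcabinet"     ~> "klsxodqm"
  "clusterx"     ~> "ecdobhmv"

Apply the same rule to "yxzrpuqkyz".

In each case the input is transformed by: move the first 2 characters to the end (rotate left by 2), then shift every letter 10 places forward in the alphabet (wrapping around).
Starting from "yxzrpuqkyz": after the first operation, "zrpuqkyzyx"; after the second, "jbzeauijih".

jbzeauijih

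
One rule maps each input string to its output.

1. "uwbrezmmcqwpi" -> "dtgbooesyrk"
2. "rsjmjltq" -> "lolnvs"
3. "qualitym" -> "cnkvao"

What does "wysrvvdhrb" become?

utxxfjtd

In each case the input is transformed by: delete the first 2 characters, then shift every letter 2 places forward in the alphabet (wrapping around).
For "wysrvvdhrb" the result is "utxxfjtd".
(Check on "uwbrezmmcqwpi": → "brezmmcqwpi" → "dtgbooesyrk" ✓)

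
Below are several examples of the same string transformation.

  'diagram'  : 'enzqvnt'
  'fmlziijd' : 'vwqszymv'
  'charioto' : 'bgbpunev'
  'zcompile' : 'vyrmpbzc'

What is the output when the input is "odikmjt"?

Rule — move the last 3 characters to the front (rotate right by 3), then shift every letter 13 places forward in the alphabet (wrapping around) — i.e. ROT13.
Starting from "odikmjt": after the first operation, "mjtodik"; after the second, "zwgbqvx".

zwgbqvx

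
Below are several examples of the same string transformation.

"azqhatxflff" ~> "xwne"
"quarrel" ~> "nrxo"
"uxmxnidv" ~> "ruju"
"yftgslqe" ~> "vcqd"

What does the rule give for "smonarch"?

pjlk

The transformation: shift every letter 3 places backward in the alphabet (wrapping around), then keep only the first 4 characters.
Starting from "smonarch": after the first operation, "pjlkxoze"; after the second, "pjlk".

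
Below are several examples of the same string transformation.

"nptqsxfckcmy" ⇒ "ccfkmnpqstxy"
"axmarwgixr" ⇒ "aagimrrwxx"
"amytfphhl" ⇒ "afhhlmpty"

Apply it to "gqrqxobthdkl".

Looking at the pairs, the operation is to sort the characters into alphabetical order.
Applying that to "gqrqxobthdkl" gives "bdghkloqqrtx".

bdghkloqqrtx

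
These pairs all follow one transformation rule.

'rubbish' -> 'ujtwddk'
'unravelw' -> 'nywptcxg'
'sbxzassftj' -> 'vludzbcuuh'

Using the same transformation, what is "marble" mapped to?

The rule is to shift every letter 2 places forward in the alphabet (wrapping around), then move the last 2 characters to the front (rotate right by 2).
Working it through for "marble": intermediate "octdng", final "ngoctd".

ngoctd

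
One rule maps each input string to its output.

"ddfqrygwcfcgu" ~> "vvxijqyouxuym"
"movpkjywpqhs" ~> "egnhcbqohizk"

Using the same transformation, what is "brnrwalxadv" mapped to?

Each output is the input with this applied: shift every letter 8 places backward in the alphabet (wrapping around).
So "brnrwalxadv" becomes "tjfjosdpsvn".

tjfjosdpsvn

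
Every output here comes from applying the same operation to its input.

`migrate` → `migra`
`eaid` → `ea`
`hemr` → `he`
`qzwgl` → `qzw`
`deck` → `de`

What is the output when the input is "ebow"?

What's happening: delete the last 2 characters.
So "ebow" becomes "eb".

eb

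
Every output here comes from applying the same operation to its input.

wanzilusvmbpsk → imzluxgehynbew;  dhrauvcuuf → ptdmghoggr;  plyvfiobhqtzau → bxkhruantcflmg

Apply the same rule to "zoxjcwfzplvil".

lajvoirlbxhux

In each case the input is transformed by: shift every letter 12 places forward in the alphabet (wrapping around).
Doing the same to "zoxjcwfzplvil": "lajvoirlbxhux".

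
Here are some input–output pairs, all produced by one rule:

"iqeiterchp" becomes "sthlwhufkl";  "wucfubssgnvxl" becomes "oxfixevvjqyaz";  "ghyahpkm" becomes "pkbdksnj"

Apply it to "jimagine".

Each output is the input with this applied: swap the first and last characters, then shift every letter 3 places forward in the alphabet (wrapping around).
Starting from "jimagine": after the first operation, "eimaginj"; after the second, "hlpdjlqm".

hlpdjlqm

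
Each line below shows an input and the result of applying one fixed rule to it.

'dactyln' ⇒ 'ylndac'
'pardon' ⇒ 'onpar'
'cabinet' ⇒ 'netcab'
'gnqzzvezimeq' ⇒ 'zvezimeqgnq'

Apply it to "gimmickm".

ickmgim

The transformation: move the first 3 characters to the end (rotate left by 3), then delete the first character.
Applying both steps to "gimmickm": "mickmgim", then "ickmgim".
(Check on "pardon": → "donpar" → "onpar" ✓)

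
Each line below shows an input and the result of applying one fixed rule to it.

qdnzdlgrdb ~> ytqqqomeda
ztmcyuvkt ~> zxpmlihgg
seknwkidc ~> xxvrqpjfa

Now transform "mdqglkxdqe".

zyxtrqqkdd

Rule — shift every letter 13 places forward in the alphabet (wrapping around) — i.e. ROT13, then sort the characters into reverse alphabetical order.
On "mdqglkxdqe": the first step gives "zqdtyxkqdr", and the second then gives "zyxtrqqkdd".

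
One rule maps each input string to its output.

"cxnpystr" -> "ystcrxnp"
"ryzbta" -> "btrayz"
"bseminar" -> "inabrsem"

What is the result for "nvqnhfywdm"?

The rule is to swap the first and last characters, then swap the front and back halves of the string.
"nvqnhfywdm" → "mvqnhfywdn" → "fywdnmvqnh".

fywdnmvqnh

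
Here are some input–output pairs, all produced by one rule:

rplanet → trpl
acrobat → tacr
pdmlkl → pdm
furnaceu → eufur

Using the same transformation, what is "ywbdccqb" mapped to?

In each case the input is transformed by: move the first 3 characters to the end (rotate left by 3), then delete the first 3 characters.
Starting from "ywbdccqb": after the first operation, "dccqbywb"; after the second, "qbywb".
(Check on "rplanet": → "anetrpl" → "trpl" ✓)

qbywb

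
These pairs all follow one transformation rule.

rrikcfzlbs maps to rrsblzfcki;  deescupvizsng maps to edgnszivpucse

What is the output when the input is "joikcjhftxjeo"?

ojoejxtfhjcki

The transformation: move the first 2 characters to the end (rotate left by 2), then reverse the string.
Applying both steps to "joikcjhftxjeo": "ikcjhftxjeojo", then "ojoejxtfhjcki".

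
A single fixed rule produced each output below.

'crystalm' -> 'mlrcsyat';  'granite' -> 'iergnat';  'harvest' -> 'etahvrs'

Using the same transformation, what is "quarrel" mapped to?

The transformation: swap each adjacent pair of characters (1↔2, 3↔4, ...), then move the last 2 characters to the front (rotate right by 2).
Applying both steps to "quarrel": "uqraerl", then "rluqrae".

rluqrae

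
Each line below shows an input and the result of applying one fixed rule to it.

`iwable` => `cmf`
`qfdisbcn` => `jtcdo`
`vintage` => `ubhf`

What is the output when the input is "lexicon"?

jdpo

What's happening: delete the first 3 characters, then shift every letter 1 place forward in the alphabet (wrapping around).
On "lexicon": the first step gives "icon", and the second then gives "jdpo".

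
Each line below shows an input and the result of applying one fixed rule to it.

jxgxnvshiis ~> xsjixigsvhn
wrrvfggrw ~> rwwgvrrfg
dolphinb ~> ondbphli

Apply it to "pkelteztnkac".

Rule — swap each adjacent pair of characters (1↔2, 3↔4, ...), then take characters alternately from the front and the back (1st, last, 2nd, 2nd-last, ...).
Applying both steps to "pkelteztnkac": "kpleettzknca", then "kapclnekeztt".
(Check on "dolphinb": → "odplihbn" → "ondbphli" ✓)

kapclnekeztt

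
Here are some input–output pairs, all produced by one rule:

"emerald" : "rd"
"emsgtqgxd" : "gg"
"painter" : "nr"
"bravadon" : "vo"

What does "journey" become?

ry

Looking at the pairs, the operation is to keep one character in every 3, starting at position 1 (positions 1st, 4th, 7th, ...), then delete the first character.
On "journey": the first step gives "jry", and the second then gives "ry".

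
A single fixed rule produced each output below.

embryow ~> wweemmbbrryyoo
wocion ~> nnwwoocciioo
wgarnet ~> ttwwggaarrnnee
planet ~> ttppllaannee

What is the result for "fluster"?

The pattern: move the last character to the front, then double every character.
"fluster" → "rfluste" → "rrfflluussttee".

rrfflluussttee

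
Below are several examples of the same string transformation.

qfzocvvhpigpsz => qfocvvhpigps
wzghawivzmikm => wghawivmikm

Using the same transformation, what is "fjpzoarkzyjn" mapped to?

fjpoarkyjn

Rule — remove every "z".
Applying that to "fjpzoarkzyjn" gives "fjpoarkyjn".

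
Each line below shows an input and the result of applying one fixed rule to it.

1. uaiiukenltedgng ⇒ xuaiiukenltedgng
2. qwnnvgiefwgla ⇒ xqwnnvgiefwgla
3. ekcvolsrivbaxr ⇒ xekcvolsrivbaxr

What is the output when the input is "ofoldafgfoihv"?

Rule — prepend "x".
On "ofoldafgfoihv" that produces "xofoldafgfoihv".

xofoldafgfoihv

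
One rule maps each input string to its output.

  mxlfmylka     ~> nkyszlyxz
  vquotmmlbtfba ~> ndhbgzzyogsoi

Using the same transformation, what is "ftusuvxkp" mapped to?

In each case the input is transformed by: shift every letter 13 places forward in the alphabet (wrapping around) — i.e. ROT13, then swap the first and last characters.
On "ftusuvxkp": the first step gives "sghfhikxc", and the second then gives "cghfhikxs".

cghfhikxs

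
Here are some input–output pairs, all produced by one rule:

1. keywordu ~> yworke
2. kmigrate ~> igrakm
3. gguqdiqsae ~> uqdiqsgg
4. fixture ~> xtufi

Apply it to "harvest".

The rule is to delete the last 2 characters, then move the first 2 characters to the end (rotate left by 2).
Working it through for "harvest": intermediate "harve", final "rveha".

rveha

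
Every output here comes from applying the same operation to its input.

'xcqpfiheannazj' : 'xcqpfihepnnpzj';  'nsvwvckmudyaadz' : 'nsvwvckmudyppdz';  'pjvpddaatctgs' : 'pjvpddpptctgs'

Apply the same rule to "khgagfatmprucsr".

Each output is the input with this applied: replace every "a" with "p".
So "khgagfatmprucsr" becomes "khgpgfptmprucsr".

khgpgfptmprucsr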